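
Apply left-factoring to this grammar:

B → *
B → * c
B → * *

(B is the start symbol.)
B → * B'
B' → ε
B' → c
B' → *

Left-factoring transforms A → αβ₁ | αβ₂ into A → αA' and A' → β₁ | β₂
(α is the longest common prefix among the alternatives). Repeat until
no nonterminal has two alternatives with a common prefix.

Round 1: B has alternatives sharing prefix '*'. Introduce B': B → * B'
  Add: B' → ε
  Add: B' → c
  Add: B' → *

No remaining common prefixes — done.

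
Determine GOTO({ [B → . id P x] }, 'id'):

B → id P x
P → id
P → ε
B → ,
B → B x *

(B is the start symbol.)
GOTO(I, 'id') = CLOSURE({ [A → αX.β] : [A → α.Xβ] ∈ I, X = 'id' })

Items with dot before 'id', with the dot advanced:
  [B → . id P x] → [B → id . P x]
Closure of the advanced items:
  [B → id . P x] has the dot before P: add [P → . id], [P → .]

GOTO = { [B → id . P x], [P → . id], [P → .] }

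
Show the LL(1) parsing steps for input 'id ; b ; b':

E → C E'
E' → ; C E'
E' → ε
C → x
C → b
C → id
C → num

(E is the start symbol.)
Stack is shown with the top on the left.

Stack     Input         Action
------------------------------
E $       id ; b ; b $  output E → C E'
C E' $    id ; b ; b $  output C → id
id E' $   id ; b ; b $  match 'id'
E' $      ; b ; b $     output E' → ; C E'
; C E' $  ; b ; b $     match ';'
C E' $    b ; b $       output C → b
b E' $    b ; b $       match 'b'
E' $      ; b $         output E' → ; C E'
; C E' $  ; b $         match ';'
C E' $    b $           output C → b
b E' $    b $           match 'b'
E' $      $             output E' → ε
$         $             accept

The string is accepted.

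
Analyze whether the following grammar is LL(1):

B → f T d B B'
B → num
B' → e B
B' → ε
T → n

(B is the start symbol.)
No. Predict set conflict for B': { 'e' }

A grammar is LL(1) if for each non-terminal N with multiple productions, the predict sets of those productions are pairwise disjoint, where PREDICT(N → α) = (FIRST(α) \ {ε}) ∪ (FOLLOW(N) if α ⇒* ε).

Relevant sets:
  FOLLOW(B') = { $, 'e' }

For B:
  PREDICT(B → f T d B B') = { 'f' }
  PREDICT(B → num) = { 'num' }
For B':
  PREDICT(B' → e B) = { 'e' }
  PREDICT(B' → ε) = { $, 'e' }
T has a single production, so nothing to check there.

Conflict found: Predict set conflict for B': { 'e' }
The grammar is NOT LL(1).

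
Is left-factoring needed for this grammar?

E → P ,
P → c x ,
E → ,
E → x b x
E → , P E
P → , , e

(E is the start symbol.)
Yes, E has productions with common prefix ','

Left-factoring is needed when two productions for the same non-terminal
share a common prefix on the right-hand side.

Productions for E:
  E → P ,
  E → ,
  E → x b x
  E → , P E
Productions for P:
  P → c x ,
  P → , , e

Found common prefix ',' in productions for E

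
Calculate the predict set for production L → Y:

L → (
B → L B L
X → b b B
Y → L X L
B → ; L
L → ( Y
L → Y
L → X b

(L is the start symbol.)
PREDICT(L → Y) = (FIRST(RHS) \ {ε}) ∪ (FOLLOW(L) if ε ∈ FIRST(RHS), i.e. RHS ⇒* ε)
FIRST(Y) = { '(', 'b' }
FIRST(Y) = { '(', 'b' }
ε ∉ FIRST(Y), so FOLLOW(L) is not added.
PREDICT(L → Y) = { '(', 'b' }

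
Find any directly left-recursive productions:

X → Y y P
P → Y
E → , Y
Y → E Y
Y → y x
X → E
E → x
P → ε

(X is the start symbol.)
No direct left recursion

Direct left recursion occurs when N → N α for some non-terminal N (the right-hand side begins with the left-hand side itself).

X → Y y P: starts with Y
P → Y: starts with Y
E → , Y: starts with ','
Y → E Y: starts with E
Y → y x: starts with y
X → E: starts with E
E → x: starts with x
P → ε: starts with ε

No direct left recursion found.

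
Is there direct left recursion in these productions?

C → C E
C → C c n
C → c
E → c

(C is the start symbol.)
Yes, C is left-recursive

Direct left recursion occurs when N → N α for some non-terminal N (the right-hand side begins with the left-hand side itself).

C → C E: LEFT RECURSIVE (starts with C)
C → C c n: LEFT RECURSIVE (starts with C)
C → c: starts with c
E → c: starts with c

The grammar has direct left recursion on: C.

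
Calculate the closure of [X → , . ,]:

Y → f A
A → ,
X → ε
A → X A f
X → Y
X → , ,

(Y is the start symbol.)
To compute CLOSURE, for each item [A → α.Bβ] where B is a non-terminal, add [B → .γ] for all productions B → γ; repeat for the newly added items until nothing changes.

Start with: [X → , . ,]
The dot precedes the terminal ',', so nothing is added.

CLOSURE = { [X → , . ,] }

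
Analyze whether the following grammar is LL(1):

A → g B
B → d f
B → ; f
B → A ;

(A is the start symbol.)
Yes, the grammar is LL(1).

A grammar is LL(1) if for each non-terminal N with multiple productions, the predict sets of those productions are pairwise disjoint, where PREDICT(N → α) = (FIRST(α) \ {ε}) ∪ (FOLLOW(N) if α ⇒* ε).

Relevant sets:
  FIRST(A) = { 'g' }

For B:
  PREDICT(B → d f) = { 'd' }
  PREDICT(B → ';' f) = { ';' }
  PREDICT(B → A ';') = { 'g' }
A has a single production, so nothing to check there.

All predict sets are disjoint. The grammar IS LL(1).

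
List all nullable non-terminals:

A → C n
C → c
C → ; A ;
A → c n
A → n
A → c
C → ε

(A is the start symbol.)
{ 'C' }

A non-terminal is nullable if it can derive ε (the empty string): either it has an ε-production, or it has a production whose right-hand side consists entirely of nullable non-terminals.

ε-productions: C → ε
So C is immediately nullable.
No further non-terminal can be added: every production for the remaining non-terminals contains a terminal or a non-nullable non-terminal.
Nullable = { 'C' }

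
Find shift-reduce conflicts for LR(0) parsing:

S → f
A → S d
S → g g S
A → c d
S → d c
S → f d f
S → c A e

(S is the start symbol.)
Yes — I4: [S → f .] vs [S → f . d f]; I14: [A → c d .] vs [S → d . c]

A shift-reduce conflict occurs when an LR(0) state has both:
  - a complete (reduce) item [A → α .] (dot at the end), and
  - a shift item [B → β . c γ] (dot before a terminal).

Augment with S' → S and build the canonical LR(0) collection (I0 = CLOSURE({[S' → . S]}), then GOTO on every symbol after a dot until no new states appear). It has 17 states:
  I0: { [S → . c A e], [S → . d c], [S → . f d f], [S → . f], [S → . g g S], [S' → . S] }  — shift
  I1: { [S' → S .] }  — accept
  I2: { [A → . S d], [A → . c d], [S → . c A e], [S → . d c], [S → . f d f], [S → . f], [S → . g g S], [S → c . A e] }  — shift
  I3: { [S → d . c] }  — shift
  I4: { [S → f . d f], [S → f .] }  — shift, reduce
  I5: { [S → g . g S] }  — shift
  I6: { [S → . c A e], [S → . d c], [S → . f d f], [S → . f], [S → . g g S], [S → g g . S] }  — shift
  I7: { [S → g g S .] }  — reduce
  I8: { [S → f d . f] }  — shift
  I9: { [S → f d f .] }  — reduce
  I10: { [S → d c .] }  — reduce
  I11: { [S → c A . e] }  — shift
  I12: { [A → S . d] }  — shift
  I13: { [A → . S d], [A → . c d], [A → c . d], [S → . c A e], [S → . d c], [S → . f d f], [S → . f], [S → . g g S], [S → c . A e] }  — shift
  I14: { [A → c d .], [S → d . c] }  — shift, reduce
  I15: { [A → S d .] }  — reduce
  I16: { [S → c A e .] }  — reduce

I4 contains reduce item [S → f .] and shift item [S → f . d f] — shift-reduce conflict.
I14 contains reduce item [A → c d .] and shift item [S → d . c] — shift-reduce conflict.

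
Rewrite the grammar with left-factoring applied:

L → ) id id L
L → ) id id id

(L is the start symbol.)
L → ) id id L'
L' → L
L' → id

Left-factoring transforms A → αβ₁ | αβ₂ into A → αA' and A' → β₁ | β₂
(α is the longest common prefix among the alternatives). Repeat until
no nonterminal has two alternatives with a common prefix.

Round 1: L has alternatives sharing prefix ') id id'. Introduce L': L → ) id id L'
  Add: L' → L
  Add: L' → id

No remaining common prefixes — done.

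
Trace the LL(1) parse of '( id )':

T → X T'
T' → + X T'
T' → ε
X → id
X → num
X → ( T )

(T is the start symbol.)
LL(1) parsing maintains a stack (initially the start symbol over $) and the input. At each step: if the stack top is a terminal, match it against the current input token; if it is a non-terminal N, replace it with the RHS of M[N, lookahead] (the unique production whose predict set contains the lookahead).

Stack is shown with the top on the left.

Stack         Input     Action
------------------------------
T $           ( id ) $  output T → X T'
X T' $        ( id ) $  output X → ( T )
( T ) T' $    ( id ) $  match '('
T ) T' $      id ) $    output T → X T'
X T' ) T' $   id ) $    output X → id
id T' ) T' $  id ) $    match 'id'
T' ) T' $     ) $       output T' → ε
) T' $        ) $       match ')'
T' $          $         output T' → ε
$             $         accept

The string is accepted.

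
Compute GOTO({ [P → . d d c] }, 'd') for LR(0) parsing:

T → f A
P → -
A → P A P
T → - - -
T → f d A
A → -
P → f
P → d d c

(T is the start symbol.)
GOTO(I, 'd') = CLOSURE({ [A → αX.β] : [A → α.Xβ] ∈ I, X = 'd' })

Items with dot before 'd', with the dot advanced:
  [P → . d d c] → [P → d . d c]
Closure adds nothing (no advanced item has the dot before a non-terminal).

GOTO = { [P → d . d c] }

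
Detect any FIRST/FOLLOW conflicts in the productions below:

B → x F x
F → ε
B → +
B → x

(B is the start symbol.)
A FIRST/FOLLOW conflict occurs when a non-terminal N has a nullable alternative N → β (β ⇒* ε) and another alternative N → α with FIRST(α) ∩ FOLLOW(N) ≠ ∅: on such a lookahead the parser cannot decide between expanding α and letting N vanish via β.

Nullable non-terminals: F.
F has a nullable alternative but only one production, so nothing to check.

B has no nullable alternative, so no FIRST/FOLLOW check is needed there.

No FIRST/FOLLOW conflicts found.

Answer: No FIRST/FOLLOW conflicts.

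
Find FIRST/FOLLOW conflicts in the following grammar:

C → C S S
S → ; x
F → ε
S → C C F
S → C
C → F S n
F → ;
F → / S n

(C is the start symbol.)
Yes. F → ';' with FOLLOW(F) on { ';' }; F → '/' S n with FOLLOW(F) on { '/' }

A FIRST/FOLLOW conflict occurs when a non-terminal N has a nullable alternative N → β (β ⇒* ε) and another alternative N → α with FIRST(α) ∩ FOLLOW(N) ≠ ∅: on such a lookahead the parser cannot decide between expanding α and letting N vanish via β.

Nullable non-terminals: F.

F: nullable alternative(s) F → ε; FOLLOW(F) = { $, '/', ';', 'n' }
  F → ε: FIRST \ {ε} = { } — this is the only nullable alternative, skip
  F → ;: FIRST \ {ε} = { ';' } — overlaps FOLLOW(F) on { ';' }: CONFLICT
  F → / S n: FIRST \ {ε} = { '/' } — overlaps FOLLOW(F) on { '/' }: CONFLICT

C, S have no nullable alternative, so no FIRST/FOLLOW check is needed there.

So the grammar has 2 FIRST/FOLLOW conflicts (marked CONFLICT above).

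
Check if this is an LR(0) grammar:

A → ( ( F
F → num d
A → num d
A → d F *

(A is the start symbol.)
Yes, the grammar is LR(0)

A grammar is LR(0) if no state in the canonical LR(0) collection has:
  - both a shift item (dot before a terminal) and a complete item (shift-reduce conflict), or
  - two or more complete items (reduce-reduce conflict; the accept item [A' → A .] counts as a complete item here).

Augment with A' → A and build the canonical LR(0) collection (I0 = CLOSURE({[A' → . A]}), then GOTO on every symbol after a dot until no new states appear). It has 12 states:
  I0: { [A → . ( ( F], [A → . d F *], [A → . num d], [A' → . A] }  — shift
  I1: { [A → ( . ( F] }  — shift
  I2: { [A' → A .] }  — accept
  I3: { [A → d . F *], [F → . num d] }  — shift
  I4: { [A → num . d] }  — shift
  I5: { [A → num d .] }  — reduce
  I6: { [A → d F . *] }  — shift
  I7: { [F → num . d] }  — shift
  I8: { [F → num d .] }  — reduce
  I9: { [A → d F * .] }  — reduce
  I10: { [A → ( ( . F], [F → . num d] }  — shift
  I11: { [A → ( ( F .] }  — reduce

Every state is either a pure shift/goto state or contains exactly one complete item and nothing to shift — no conflicts. The grammar is LR(0).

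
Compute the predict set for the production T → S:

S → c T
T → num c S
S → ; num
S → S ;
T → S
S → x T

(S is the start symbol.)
{ ';', 'c', 'x' }

PREDICT(T → S) = (FIRST(RHS) \ {ε}) ∪ (FOLLOW(T) if ε ∈ FIRST(RHS), i.e. RHS ⇒* ε)
FIRST(S) = { ';', 'c', 'x' }
FIRST(S) = { ';', 'c', 'x' }
ε ∉ FIRST(S), so FOLLOW(T) is not added.
PREDICT(T → S) = { ';', 'c', 'x' }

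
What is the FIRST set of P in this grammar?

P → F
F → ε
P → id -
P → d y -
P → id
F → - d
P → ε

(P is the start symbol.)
{ '-', 'd', 'id', ε }

To compute FIRST(P), examine every production with P on the left-hand side, reading each right-hand side left to right until a non-nullable symbol is reached.

FIRST sets of the other non-terminals involved (by the same procedure, iterated to a fixed point):
  FIRST(F) = { '-', ε }

From P → F:
  - F is a non-terminal: add FIRST(F) \ {ε} = { '-' }
    F is nullable and nothing follows, so the whole right-hand side can vanish: ε ∈ FIRST(P)
From P → id -:
  - id is a terminal: add 'id' and stop
From P → d y -:
  - d is a terminal: add 'd' and stop
From P → id:
  - id is a terminal: add 'id' and stop
From P → ε:
  - ε-production, so ε ∈ FIRST(P)

Collecting: FIRST(P) = { '-', 'd', 'id', ε }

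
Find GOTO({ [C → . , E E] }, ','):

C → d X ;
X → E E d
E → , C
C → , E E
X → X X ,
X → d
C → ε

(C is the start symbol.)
GOTO(I, ',') = CLOSURE({ [A → αX.β] : [A → α.Xβ] ∈ I, X = ',' })

Items with dot before ',', with the dot advanced:
  [C → . , E E] → [C → , . E E]
Closure of the advanced items:
  [C → , . E E] has the dot before E: add [E → . , C]

GOTO = { [C → , . E E], [E → . , C] }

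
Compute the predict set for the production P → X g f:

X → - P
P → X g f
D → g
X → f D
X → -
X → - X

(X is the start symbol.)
PREDICT(P → X g f) = (FIRST(RHS) \ {ε}) ∪ (FOLLOW(P) if ε ∈ FIRST(RHS), i.e. RHS ⇒* ε)
FIRST(X) = { '-', 'f' }
FIRST(X g f) = { '-', 'f' }
ε ∉ FIRST(X g f), so FOLLOW(P) is not added.
PREDICT(P → X g f) = { '-', 'f' }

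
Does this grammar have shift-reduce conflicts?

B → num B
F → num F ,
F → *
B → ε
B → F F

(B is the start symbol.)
A shift-reduce conflict occurs when an LR(0) state has both:
  - a complete (reduce) item [A → α .] (dot at the end), and
  - a shift item [B → β . c γ] (dot before a terminal).

Augment with B' → B and build the canonical LR(0) collection (I0 = CLOSURE({[B' → . B]}), then GOTO on every symbol after a dot until no new states appear). It has 11 states:
  I0: { [B → . F F], [B → . num B], [B → .], [B' → . B], [F → . *], [F → . num F ,] }  — shift, reduce
  I1: { [F → * .] }  — reduce
  I2: { [B' → B .] }  — accept
  I3: { [B → F . F], [F → . *], [F → . num F ,] }  — shift
  I4: { [B → . F F], [B → . num B], [B → .], [B → num . B], [F → . *], [F → . num F ,], [F → num . F ,] }  — shift, reduce
  I5: { [B → num B .] }  — reduce
  I6: { [B → F . F], [F → . *], [F → . num F ,], [F → num F . ,] }  — shift
  I7: { [F → num F , .] }  — reduce
  I8: { [B → F F .] }  — reduce
  I9: { [F → . *], [F → . num F ,], [F → num . F ,] }  — shift
  I10: { [F → num F . ,] }  — shift

I0 contains reduce item [B → .] and shift items [B → . num B], [F → . *], [F → . num F ,] — shift-reduce conflict.
I4 contains reduce item [B → .] and shift items [B → . num B], [F → . *], [F → . num F ,] — shift-reduce conflict.

Answer: Yes — I0: [B → .] vs [B → . num B]; I4: [B → .] vs [B → . num B]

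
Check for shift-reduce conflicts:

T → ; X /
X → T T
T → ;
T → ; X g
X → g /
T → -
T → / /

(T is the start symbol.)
Yes — I3: [T → ; .] vs [T → . -]

A shift-reduce conflict occurs when an LR(0) state has both:
  - a complete (reduce) item [A → α .] (dot at the end), and
  - a shift item [B → β . c γ] (dot before a terminal).

Augment with T' → T and build the canonical LR(0) collection (I0 = CLOSURE({[T' → . T]}), then GOTO on every symbol after a dot until no new states appear). It has 13 states:
  I0: { [T → . -], [T → . / /], [T → . ; X /], [T → . ; X g], [T → . ;], [T' → . T] }  — shift
  I1: { [T → - .] }  — reduce
  I2: { [T → / . /] }  — shift
  I3: { [T → . -], [T → . / /], [T → . ; X /], [T → . ; X g], [T → . ;], [T → ; . X /], [T → ; . X g], [T → ; .], [X → . T T], [X → . g /] }  — shift, reduce
  I4: { [T' → T .] }  — accept
  I5: { [T → . -], [T → . / /], [T → . ; X /], [T → . ; X g], [T → . ;], [X → T . T] }  — shift
  I6: { [T → ; X . /], [T → ; X . g] }  — shift
  I7: { [X → g . /] }  — shift
  I8: { [X → g / .] }  — reduce
  I9: { [T → ; X / .] }  — reduce
  I10: { [T → ; X g .] }  — reduce
  I11: { [X → T T .] }  — reduce
  I12: { [T → / / .] }  — reduce

I3 contains reduce item [T → ; .] and shift items [T → . -], [T → . / /], [T → . ;], [T → . ; X /], [T → . ; X g], [X → . g /] — shift-reduce conflict.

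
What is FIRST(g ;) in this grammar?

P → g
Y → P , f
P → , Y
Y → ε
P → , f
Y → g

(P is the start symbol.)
{ 'g' }

To compute FIRST(g ;), process the symbols left to right:
Symbol g is a terminal. Add 'g' and stop.
FIRST(g ;) = { 'g' }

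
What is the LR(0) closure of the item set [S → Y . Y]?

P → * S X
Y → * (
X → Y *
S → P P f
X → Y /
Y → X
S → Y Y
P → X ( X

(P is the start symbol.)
{ [S → Y . Y], [X → . Y *], [X → . Y /], [Y → . * (], [Y → . X] }

To compute CLOSURE, for each item [A → α.Bβ] where B is a non-terminal, add [B → .γ] for all productions B → γ; repeat for the newly added items until nothing changes.

Start with: [S → Y . Y]
  [S → Y . Y] has the dot before Y: add [Y → . * (], [Y → . X]
  [Y → . X] has the dot before X: add [X → . Y *], [X → . Y /]
No further items can be added.

CLOSURE = { [S → Y . Y], [X → . Y *], [X → . Y /], [Y → . * (], [Y → . X] }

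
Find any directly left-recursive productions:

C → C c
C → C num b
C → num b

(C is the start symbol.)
Direct left recursion occurs when N → N α for some non-terminal N (the right-hand side begins with the left-hand side itself).

C → C c: LEFT RECURSIVE (starts with C)
C → C num b: LEFT RECURSIVE (starts with C)
C → num b: starts with num

The grammar has direct left recursion on: C.

Answer: Yes, C is left-recursive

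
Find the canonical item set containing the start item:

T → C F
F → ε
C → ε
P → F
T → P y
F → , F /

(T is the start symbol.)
{ [C → .], [F → . , F /], [F → .], [P → . F], [T → . C F], [T → . P y], [T' → . T] }

First, augment the grammar with T' → T
I₀ = CLOSURE({ [T' → . T] }):
  [T' → . T] has the dot before T: add [T → . C F], [T → . P y]
  [T → . C F] has the dot before C: add [C → .]
  [T → . P y] has the dot before P: add [P → . F]
  [P → . F] has the dot before F: add [F → .], [F → . , F /]
No further items can be added.

I₀ = { [C → .], [F → . , F /], [F → .], [P → . F], [T → . C F], [T → . P y], [T' → . T] }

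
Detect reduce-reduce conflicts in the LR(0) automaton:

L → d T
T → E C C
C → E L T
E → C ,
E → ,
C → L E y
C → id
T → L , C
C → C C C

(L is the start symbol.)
A reduce-reduce conflict occurs when an LR(0) state has two complete items [A → α .] and [B → β .] — both call for a reduction, and with no lookahead the parser cannot choose between them.

Augment with L' → L and build the canonical LR(0) collection (I0 = CLOSURE({[L' → . L]}), then GOTO on every symbol after a dot until no new states appear). It has 24 states:
  I0: { [L → . d T], [L' → . L] }  — shift
  I1: { [L' → L .] }  — accept
  I2: { [C → . C C C], [C → . E L T], [C → . L E y], [C → . id], [E → . ,], [E → . C ,], [L → . d T], [L → d . T], [T → . E C C], [T → . L , C] }  — shift
  I3: { [E → , .] }  — reduce
  I4: { [C → . C C C], [C → . E L T], [C → . L E y], [C → . id], [C → C . C C], [E → . ,], [E → . C ,], [E → C . ,], [L → . d T] }  — shift
  I5: { [C → . C C C], [C → . E L T], [C → . L E y], [C → . id], [C → E . L T], [E → . ,], [E → . C ,], [L → . d T], [T → E . C C] }  — shift
  I6: { [C → . C C C], [C → . E L T], [C → . L E y], [C → . id], [C → L . E y], [E → . ,], [E → . C ,], [L → . d T], [T → L . , C] }  — shift
  I7: { [L → d T .] }  — reduce
  I8: { [C → id .] }  — reduce
  I9: { [C → . C C C], [C → . E L T], [C → . L E y], [C → . id], [E → , .], [E → . ,], [E → . C ,], [L → . d T], [T → L , . C] }  — shift, reduce
  I10: { [C → E . L T], [C → L E . y], [L → . d T] }  — shift
  I11: { [C → . C C C], [C → . E L T], [C → . L E y], [C → . id], [C → L . E y], [E → . ,], [E → . C ,], [L → . d T] }  — shift
  I12: { [C → . C C C], [C → . E L T], [C → . L E y], [C → . id], [C → E L . T], [E → . ,], [E → . C ,], [L → . d T], [T → . E C C], [T → . L , C] }  — shift
  I13: { [C → L E y .] }  — reduce
  I14: { [C → E L T .] }  — reduce
  I15: { [C → . C C C], [C → . E L T], [C → . L E y], [C → . id], [C → C . C C], [E → . ,], [E → . C ,], [E → C . ,], [L → . d T], [T → L , C .] }  — shift, reduce
  I16: { [C → E . L T], [L → . d T] }  — shift
  I17: { [E → , .], [E → C , .] }  — 2 reduces
  I18: { [C → . C C C], [C → . E L T], [C → . L E y], [C → . id], [C → C . C C], [C → C C . C], [E → . ,], [E → . C ,], [E → C . ,], [L → . d T] }  — shift
  I19: { [C → . C C C], [C → . E L T], [C → . L E y], [C → . id], [C → C . C C], [C → C C . C], [C → C C C .], [E → . ,], [E → . C ,], [E → C . ,], [L → . d T] }  — shift, reduce
  I20: { [C → . C C C], [C → . E L T], [C → . L E y], [C → . id], [C → C . C C], [E → . ,], [E → . C ,], [E → C . ,], [L → . d T], [T → E C . C] }  — shift
  I21: { [C → . C C C], [C → . E L T], [C → . L E y], [C → . id], [C → E L . T], [C → L . E y], [E → . ,], [E → . C ,], [L → . d T], [T → . E C C], [T → . L , C] }  — shift
  I22: { [C → . C C C], [C → . E L T], [C → . L E y], [C → . id], [C → E . L T], [C → L E . y], [E → . ,], [E → . C ,], [L → . d T], [T → E . C C] }  — shift
  I23: { [C → . C C C], [C → . E L T], [C → . L E y], [C → . id], [C → C . C C], [C → C C . C], [E → . ,], [E → . C ,], [E → C . ,], [L → . d T], [T → E C C .] }  — shift, reduce

I17 contains complete items [E → , .], [E → C , .] — reduce-reduce conflict.

Answer: Yes — I17: [E → , .] vs [E → C , .]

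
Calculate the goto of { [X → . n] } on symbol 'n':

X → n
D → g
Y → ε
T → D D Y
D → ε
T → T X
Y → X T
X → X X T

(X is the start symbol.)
GOTO(I, 'n') = CLOSURE({ [A → αX.β] : [A → α.Xβ] ∈ I, X = 'n' })

Items with dot before 'n', with the dot advanced:
  [X → . n] → [X → n .]
Closure adds nothing (no advanced item has the dot before a non-terminal).

GOTO = { [X → n .] }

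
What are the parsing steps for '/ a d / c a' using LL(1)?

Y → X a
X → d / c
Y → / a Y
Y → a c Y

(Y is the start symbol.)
Stack is shown with the top on the left.

Stack      Input          Action
--------------------------------
Y $        / a d / c a $  output Y → / a Y
/ a Y $    / a d / c a $  match '/'
a Y $      a d / c a $    match 'a'
Y $        d / c a $      output Y → X a
X a $      d / c a $      output X → d / c
d / c a $  d / c a $      match 'd'
/ c a $    / c a $        match '/'
c a $      c a $          match 'c'
a $        a $            match 'a'
$          $              accept

The string is accepted.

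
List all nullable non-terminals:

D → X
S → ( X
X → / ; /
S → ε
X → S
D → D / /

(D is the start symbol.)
A non-terminal is nullable if it can derive ε (the empty string): either it has an ε-production, or it has a production whose right-hand side consists entirely of nullable non-terminals.

ε-productions: S → ε
So S is immediately nullable.
X → S: every symbol on the right is nullable, so X is nullable too.
D → X: every symbol on the right is nullable, so D is nullable too.
Every non-terminal is now nullable.
Nullable = { 'D', 'S', 'X' }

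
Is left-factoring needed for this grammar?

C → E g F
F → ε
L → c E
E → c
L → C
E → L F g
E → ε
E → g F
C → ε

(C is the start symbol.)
Left-factoring is needed when two productions for the same non-terminal
share a common prefix on the right-hand side.

Productions for C:
  C → E g F
  C → ε
Productions for L:
  L → c E
  L → C
Productions for E:
  E → c
  E → L F g
  E → ε
  E → g F

No common prefixes found.

Answer: No, left-factoring is not needed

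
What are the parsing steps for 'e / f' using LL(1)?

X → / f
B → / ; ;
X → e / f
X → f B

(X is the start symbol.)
LL(1) parsing maintains a stack (initially the start symbol over $) and the input. At each step: if the stack top is a terminal, match it against the current input token; if it is a non-terminal N, replace it with the RHS of M[N, lookahead] (the unique production whose predict set contains the lookahead).

Stack is shown with the top on the left.

Stack    Input    Action
------------------------
X $      e / f $  output X → e / f
e / f $  e / f $  match 'e'
/ f $    / f $    match '/'
f $      f $      match 'f'
$        $        accept

The string is accepted.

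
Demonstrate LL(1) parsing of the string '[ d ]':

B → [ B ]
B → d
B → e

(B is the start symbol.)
LL(1) parsing maintains a stack (initially the start symbol over $) and the input. At each step: if the stack top is a terminal, match it against the current input token; if it is a non-terminal N, replace it with the RHS of M[N, lookahead] (the unique production whose predict set contains the lookahead).

Stack is shown with the top on the left.

Stack    Input    Action
------------------------
B $      [ d ] $  output B → [ B ]
[ B ] $  [ d ] $  match '['
B ] $    d ] $    output B → d
d ] $    d ] $    match 'd'
] $      ] $      match ']'
$        $        accept

The string is accepted.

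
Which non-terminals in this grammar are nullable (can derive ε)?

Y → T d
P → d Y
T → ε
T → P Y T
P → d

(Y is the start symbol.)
{ 'T' }

ε-productions: T → ε
So T is immediately nullable.
No further non-terminal can be added: every production for the remaining non-terminals contains a terminal or a non-nullable non-terminal.
Nullable = { 'T' }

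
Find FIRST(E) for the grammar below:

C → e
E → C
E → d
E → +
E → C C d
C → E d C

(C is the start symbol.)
To compute FIRST(E), examine every production with E on the left-hand side, reading each right-hand side left to right until a non-nullable symbol is reached.

FIRST sets of the other non-terminals involved (by the same procedure, iterated to a fixed point):
  FIRST(C) = { '+', 'd', 'e' }

From E → C:
  - C is a non-terminal: add FIRST(C) \ {ε} = { '+', 'd', 'e' }
    C is not nullable, so stop
From E → d:
  - d is a terminal: add 'd' and stop
From E → +:
  - '+' is a terminal: add '+' and stop
From E → C C d:
  - C is a non-terminal: add FIRST(C) \ {ε} = { '+', 'd', 'e' }
    C is not nullable, so stop

Collecting: FIRST(E) = { '+', 'd', 'e' }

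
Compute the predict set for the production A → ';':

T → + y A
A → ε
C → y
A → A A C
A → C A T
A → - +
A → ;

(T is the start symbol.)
{ ';' }

PREDICT(A → ';') = (FIRST(RHS) \ {ε}) ∪ (FOLLOW(A) if ε ∈ FIRST(RHS), i.e. RHS ⇒* ε)
FIRST(';') = { ';' }
ε ∉ FIRST(';'), so FOLLOW(A) is not added.
PREDICT(A → ';') = { ';' }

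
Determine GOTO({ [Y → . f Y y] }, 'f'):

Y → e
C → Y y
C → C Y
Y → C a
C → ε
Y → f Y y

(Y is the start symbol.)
{ [C → . C Y], [C → . Y y], [C → .], [Y → . C a], [Y → . e], [Y → . f Y y], [Y → f . Y y] }

GOTO(I, 'f') = CLOSURE({ [A → αX.β] : [A → α.Xβ] ∈ I, X = 'f' })

Items with dot before 'f', with the dot advanced:
  [Y → . f Y y] → [Y → f . Y y]
Closure of the advanced items:
  [Y → f . Y y] has the dot before Y: add [Y → . e], [Y → . C a], [Y → . f Y y]
  [Y → . C a] has the dot before C: add [C → . Y y], [C → . C Y], [C → .]

GOTO = { [C → . C Y], [C → . Y y], [C → .], [Y → . C a], [Y → . e], [Y → . f Y y], [Y → f . Y y] }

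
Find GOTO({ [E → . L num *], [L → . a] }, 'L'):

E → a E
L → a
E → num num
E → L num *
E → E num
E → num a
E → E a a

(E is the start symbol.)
{ [E → L . num *] }

GOTO(I, 'L') = CLOSURE({ [A → αX.β] : [A → α.Xβ] ∈ I, X = 'L' })

Items with dot before 'L', with the dot advanced:
  [E → . L num *] → [E → L . num *]
Closure adds nothing (no advanced item has the dot before a non-terminal).

GOTO = { [E → L . num *] }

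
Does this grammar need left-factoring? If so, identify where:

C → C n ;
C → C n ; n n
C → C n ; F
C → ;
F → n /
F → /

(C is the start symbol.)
Yes, C has productions with common prefix 'C n ;'

Left-factoring is needed when two productions for the same non-terminal
share a common prefix on the right-hand side.

Productions for C:
  C → C n ;
  C → C n ; n n
  C → C n ; F
  C → ;
Productions for F:
  F → n /
  F → /

Found common prefix 'C n ;' in productions for C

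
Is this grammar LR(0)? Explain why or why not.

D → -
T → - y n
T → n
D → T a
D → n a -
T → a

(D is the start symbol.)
A grammar is LR(0) if no state in the canonical LR(0) collection has:
  - both a shift item (dot before a terminal) and a complete item (shift-reduce conflict), or
  - two or more complete items (reduce-reduce conflict; the accept item [D' → D .] counts as a complete item here).

Augment with D' → D and build the canonical LR(0) collection (I0 = CLOSURE({[D' → . D]}), then GOTO on every symbol after a dot until no new states appear). It has 11 states:
  I0: { [D → . -], [D → . T a], [D → . n a -], [D' → . D], [T → . - y n], [T → . a], [T → . n] }  — shift
  I1: { [D → - .], [T → - . y n] }  — shift, reduce
  I2: { [D' → D .] }  — accept
  I3: { [D → T . a] }  — shift
  I4: { [T → a .] }  — reduce
  I5: { [D → n . a -], [T → n .] }  — shift, reduce
  I6: { [D → n a . -] }  — shift
  I7: { [D → n a - .] }  — reduce
  I8: { [D → T a .] }  — reduce
  I9: { [T → - y . n] }  — shift
  I10: { [T → - y n .] }  — reduce

Conflict in state I1:
  Shift-reduce conflict between [D → - .] and [T → - . y n]
So the grammar is NOT LR(0).

Answer: No. Shift-reduce conflict between [D → - .] and [T → - . y n]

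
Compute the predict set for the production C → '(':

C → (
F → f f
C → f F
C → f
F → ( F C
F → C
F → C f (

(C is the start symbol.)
{ '(' }

PREDICT(C → '(') = (FIRST(RHS) \ {ε}) ∪ (FOLLOW(C) if ε ∈ FIRST(RHS), i.e. RHS ⇒* ε)
FIRST('(') = { '(' }
ε ∉ FIRST('('), so FOLLOW(C) is not added.
PREDICT(C → '(') = { '(' }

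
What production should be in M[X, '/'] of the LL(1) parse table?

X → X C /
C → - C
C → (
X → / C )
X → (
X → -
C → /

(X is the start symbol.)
X → X C /, X → / C )

To find M[X, '/'], we find productions for X where '/' is in the predict set (PREDICT(N → α) = (FIRST(α) \ {ε}) ∪ (FOLLOW(N) if α ⇒* ε)).

Relevant sets:
  FIRST(X) = { '(', '-', '/' }

X → X C /: PREDICT = { '(', '-', '/' }
  '/' is in predict set, so this production goes in M[X, '/']
X → / C ): PREDICT = { '/' }
  '/' is in predict set, so this production goes in M[X, '/']
X → (: PREDICT = { '(' }
X → -: PREDICT = { '-' }

M[X, '/'] = X → X C /, X → / C )  (a multiply-defined cell — the grammar is not LL(1))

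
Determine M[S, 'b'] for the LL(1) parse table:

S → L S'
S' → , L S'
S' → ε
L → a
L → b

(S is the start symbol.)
S → L S'

To find M[S, 'b'], we find productions for S where 'b' is in the predict set (PREDICT(N → α) = (FIRST(α) \ {ε}) ∪ (FOLLOW(N) if α ⇒* ε)).

Relevant sets:
  FIRST(L) = { 'a', 'b' }

S → L S': PREDICT = { 'a', 'b' }
  'b' is in predict set, so this production goes in M[S, 'b']

M[S, 'b'] = S → L S'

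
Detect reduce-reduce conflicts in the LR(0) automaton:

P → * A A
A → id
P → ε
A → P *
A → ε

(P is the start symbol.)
A reduce-reduce conflict occurs when an LR(0) state has two complete items [A → α .] and [B → β .] — both call for a reduction, and with no lookahead the parser cannot choose between them.

Augment with P' → P and build the canonical LR(0) collection (I0 = CLOSURE({[P' → . P]}), then GOTO on every symbol after a dot until no new states appear). It has 8 states:
  I0: { [P → . * A A], [P → .], [P' → . P] }  — shift, reduce
  I1: { [A → . P *], [A → . id], [A → .], [P → * . A A], [P → . * A A], [P → .] }  — shift, 2 reduces
  I2: { [P' → P .] }  — accept
  I3: { [A → . P *], [A → . id], [A → .], [P → * A . A], [P → . * A A], [P → .] }  — shift, 2 reduces
  I4: { [A → P . *] }  — shift
  I5: { [A → id .] }  — reduce
  I6: { [A → P * .] }  — reduce
  I7: { [P → * A A .] }  — reduce

I1 contains complete items [A → .], [P → .] — reduce-reduce conflict.
I3 contains complete items [A → .], [P → .] — reduce-reduce conflict.

Answer: Yes — I1: [A → .] vs [P → .]; I3: [A → .] vs [P → .]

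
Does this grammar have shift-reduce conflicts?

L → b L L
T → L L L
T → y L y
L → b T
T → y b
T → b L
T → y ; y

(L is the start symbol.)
A shift-reduce conflict occurs when an LR(0) state has both:
  - a complete (reduce) item [A → α .] (dot at the end), and
  - a shift item [B → β . c γ] (dot before a terminal).

Augment with L' → L and build the canonical LR(0) collection (I0 = CLOSURE({[L' → . L]}), then GOTO on every symbol after a dot until no new states appear). It has 15 states:
  I0: { [L → . b L L], [L → . b T], [L' → . L] }  — shift
  I1: { [L' → L .] }  — accept
  I2: { [L → . b L L], [L → . b T], [L → b . L L], [L → b . T], [T → . L L L], [T → . b L], [T → . y ; y], [T → . y L y], [T → . y b] }  — shift
  I3: { [L → . b L L], [L → . b T], [L → b L . L], [T → L . L L] }  — shift
  I4: { [L → b T .] }  — reduce
  I5: { [L → . b L L], [L → . b T], [L → b . L L], [L → b . T], [T → . L L L], [T → . b L], [T → . y ; y], [T → . y L y], [T → . y b], [T → b . L] }  — shift
  I6: { [L → . b L L], [L → . b T], [T → y . ; y], [T → y . L y], [T → y . b] }  — shift
  I7: { [T → y ; . y] }  — shift
  I8: { [T → y L . y] }  — shift
  I9: { [L → . b L L], [L → . b T], [L → b . L L], [L → b . T], [T → . L L L], [T → . b L], [T → . y ; y], [T → . y L y], [T → . y b], [T → y b .] }  — shift, reduce
  I10: { [T → y L y .] }  — reduce
  I11: { [T → y ; y .] }  — reduce
  I12: { [L → . b L L], [L → . b T], [L → b L . L], [T → L . L L], [T → b L .] }  — shift, reduce
  I13: { [L → . b L L], [L → . b T], [L → b L L .], [T → L L . L] }  — shift, reduce
  I14: { [T → L L L .] }  — reduce

I9 contains reduce item [T → y b .] and shift items [L → . b L L], [L → . b T], [T → . b L], [T → . y ; y], [T → . y L y], [T → . y b] — shift-reduce conflict.
I12 contains reduce item [T → b L .] and shift items [L → . b L L], [L → . b T] — shift-reduce conflict.
I13 contains reduce item [L → b L L .] and shift items [L → . b L L], [L → . b T] — shift-reduce conflict.

Answer: Yes — I9: [T → y b .] vs [L → . b L L]; I12: [T → b L .] vs [L → . b L L]; I13: [L → b L L .] vs [L → . b L L]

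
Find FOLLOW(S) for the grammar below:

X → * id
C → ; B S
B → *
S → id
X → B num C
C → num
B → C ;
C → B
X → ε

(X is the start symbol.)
In C → ; B S: S is at the end, add FOLLOW(C)

The FOLLOW sets referred to above (computed the same way, to a fixed point):
  FOLLOW(C) = { $, ';' }

Taking the union: FOLLOW(S) = { $, ';' }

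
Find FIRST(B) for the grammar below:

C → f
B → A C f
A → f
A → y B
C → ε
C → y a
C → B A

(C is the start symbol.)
{ 'f', 'y' }

To compute FIRST(B), examine every production with B on the left-hand side, reading each right-hand side left to right until a non-nullable symbol is reached.

FIRST sets of the other non-terminals involved (by the same procedure, iterated to a fixed point):
  FIRST(A) = { 'f', 'y' }

From B → A C f:
  - A is a non-terminal: add FIRST(A) \ {ε} = { 'f', 'y' }
    A is not nullable, so stop

Collecting: FIRST(B) = { 'f', 'y' }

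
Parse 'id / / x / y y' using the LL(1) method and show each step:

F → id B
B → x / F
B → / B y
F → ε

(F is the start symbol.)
Stack is shown with the top on the left.

Stack        Input             Action
-------------------------------------
F $          id / / x / y y $  output F → id B
id B $       id / / x / y y $  match 'id'
B $          / / x / y y $     output B → / B y
/ B y $      / / x / y y $     match '/'
B y $        / x / y y $       output B → / B y
/ B y y $    / x / y y $       match '/'
B y y $      x / y y $         output B → x / F
x / F y y $  x / y y $         match 'x'
/ F y y $    / y y $           match '/'
F y y $      y y $             output F → ε
y y $        y y $             match 'y'
y $          y $               match 'y'
$            $                 accept

The string is accepted.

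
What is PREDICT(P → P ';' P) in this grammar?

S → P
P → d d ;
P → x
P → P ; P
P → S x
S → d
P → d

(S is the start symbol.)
{ 'd', 'x' }

PREDICT(P → P ';' P) = (FIRST(RHS) \ {ε}) ∪ (FOLLOW(P) if ε ∈ FIRST(RHS), i.e. RHS ⇒* ε)
FIRST(P) = { 'd', 'x' }
FIRST(P ';' P) = { 'd', 'x' }
ε ∉ FIRST(P ';' P), so FOLLOW(P) is not added.
PREDICT(P → P ';' P) = { 'd', 'x' }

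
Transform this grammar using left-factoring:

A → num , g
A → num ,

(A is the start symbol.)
Left-factoring transforms A → αβ₁ | αβ₂ into A → αA' and A' → β₁ | β₂
(α is the longest common prefix among the alternatives). Repeat until
no nonterminal has two alternatives with a common prefix.

Round 1: A has alternatives sharing prefix 'num ,'. Introduce A': A → num , A'
  Add: A' → g
  Add: A' → ε

No remaining common prefixes — done.

Resulting grammar:
A → num , A'
A' → g
A' → ε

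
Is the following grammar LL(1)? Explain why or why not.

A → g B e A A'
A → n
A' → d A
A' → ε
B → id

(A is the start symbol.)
A grammar is LL(1) if for each non-terminal N with multiple productions, the predict sets of those productions are pairwise disjoint, where PREDICT(N → α) = (FIRST(α) \ {ε}) ∪ (FOLLOW(N) if α ⇒* ε).

Relevant sets:
  FOLLOW(A') = { $, 'd' }

For A:
  PREDICT(A → g B e A A') = { 'g' }
  PREDICT(A → n) = { 'n' }
For A':
  PREDICT(A' → d A) = { 'd' }
  PREDICT(A' → ε) = { $, 'd' }
B has a single production, so nothing to check there.

Conflict found: Predict set conflict for A': { 'd' }
The grammar is NOT LL(1).

Answer: No. Predict set conflict for A': { 'd' }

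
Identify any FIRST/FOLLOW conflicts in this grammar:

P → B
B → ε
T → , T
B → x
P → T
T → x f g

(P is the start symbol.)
A FIRST/FOLLOW conflict occurs when a non-terminal N has a nullable alternative N → β (β ⇒* ε) and another alternative N → α with FIRST(α) ∩ FOLLOW(N) ≠ ∅: on such a lookahead the parser cannot decide between expanding α and letting N vanish via β.

Nullable non-terminals: B, P.
FIRST sets used below: FIRST(B) = { 'x', ε }, FIRST(T) = { ',', 'x' }

B: nullable alternative(s) B → ε; FOLLOW(B) = { $ }
  B → ε: FIRST \ {ε} = { } — this is the only nullable alternative, skip
  B → x: FIRST \ {ε} = { 'x' } — disjoint from FOLLOW(B)

P: nullable alternative(s) P → B; FOLLOW(P) = { $ }
  P → B: FIRST \ {ε} = { 'x' } — this is the only nullable alternative, skip
  P → T: FIRST \ {ε} = { ',', 'x' } — disjoint from FOLLOW(P)

T has no nullable alternative, so no FIRST/FOLLOW check is needed there.

No FIRST/FOLLOW conflicts found.

Answer: No FIRST/FOLLOW conflicts.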